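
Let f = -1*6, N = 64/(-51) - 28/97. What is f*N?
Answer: 15272/1649 ≈ 9.2614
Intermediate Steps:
N = -7636/4947 (N = 64*(-1/51) - 28*1/97 = -64/51 - 28/97 = -7636/4947 ≈ -1.5436)
f = -6
f*N = -6*(-7636/4947) = 15272/1649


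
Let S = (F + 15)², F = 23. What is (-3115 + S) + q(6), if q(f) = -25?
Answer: -1696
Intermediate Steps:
S = 1444 (S = (23 + 15)² = 38² = 1444)
(-3115 + S) + q(6) = (-3115 + 1444) - 25 = -1671 - 25 = -1696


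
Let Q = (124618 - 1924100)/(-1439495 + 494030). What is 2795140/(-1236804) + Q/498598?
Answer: -18300641932961726/8097750157900115 ≈ -2.2600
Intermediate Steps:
Q = 1799482/945465 (Q = -1799482/(-945465) = -1799482*(-1/945465) = 1799482/945465 ≈ 1.9033)
2795140/(-1236804) + Q/498598 = 2795140/(-1236804) + (1799482/945465)/498598 = 2795140*(-1/1236804) + (1799482/945465)*(1/498598) = -698785/309201 + 899741/235703479035 = -18300641932961726/8097750157900115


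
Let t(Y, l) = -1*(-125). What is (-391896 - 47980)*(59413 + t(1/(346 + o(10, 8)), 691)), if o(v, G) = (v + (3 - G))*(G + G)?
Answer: -26189337288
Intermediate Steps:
o(v, G) = 2*G*(3 + v - G) (o(v, G) = (3 + v - G)*(2*G) = 2*G*(3 + v - G))
t(Y, l) = 125
(-391896 - 47980)*(59413 + t(1/(346 + o(10, 8)), 691)) = (-391896 - 47980)*(59413 + 125) = -439876*59538 = -26189337288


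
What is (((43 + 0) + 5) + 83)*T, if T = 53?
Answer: 6943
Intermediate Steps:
(((43 + 0) + 5) + 83)*T = (((43 + 0) + 5) + 83)*53 = ((43 + 5) + 83)*53 = (48 + 83)*53 = 131*53 = 6943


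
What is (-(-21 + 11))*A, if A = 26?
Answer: 260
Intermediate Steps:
(-(-21 + 11))*A = -(-21 + 11)*26 = -1*(-10)*26 = 10*26 = 260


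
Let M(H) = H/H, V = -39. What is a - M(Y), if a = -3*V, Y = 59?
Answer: 116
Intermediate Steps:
M(H) = 1
a = 117 (a = -3*(-39) = 117)
a - M(Y) = 117 - 1*1 = 117 - 1 = 116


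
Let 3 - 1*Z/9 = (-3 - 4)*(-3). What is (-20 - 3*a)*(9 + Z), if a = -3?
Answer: 1683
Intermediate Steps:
Z = -162 (Z = 27 - 9*(-3 - 4)*(-3) = 27 - (-63)*(-3) = 27 - 9*21 = 27 - 189 = -162)
(-20 - 3*a)*(9 + Z) = (-20 - 3*(-3))*(9 - 162) = (-20 + 9)*(-153) = -11*(-153) = 1683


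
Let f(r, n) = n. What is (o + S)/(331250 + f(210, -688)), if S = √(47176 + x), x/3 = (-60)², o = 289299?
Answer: 289299/330562 + √14494/165281 ≈ 0.87590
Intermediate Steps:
x = 10800 (x = 3*(-60)² = 3*3600 = 10800)
S = 2*√14494 (S = √(47176 + 10800) = √57976 = 2*√14494 ≈ 240.78)
(o + S)/(331250 + f(210, -688)) = (289299 + 2*√14494)/(331250 - 688) = (289299 + 2*√14494)/330562 = (289299 + 2*√14494)*(1/330562) = 289299/330562 + √14494/165281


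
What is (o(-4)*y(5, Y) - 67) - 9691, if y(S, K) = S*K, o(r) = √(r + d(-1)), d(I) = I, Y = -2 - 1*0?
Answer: -9758 - 10*I*√5 ≈ -9758.0 - 22.361*I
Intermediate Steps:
Y = -2 (Y = -2 + 0 = -2)
o(r) = √(-1 + r) (o(r) = √(r - 1) = √(-1 + r))
y(S, K) = K*S
(o(-4)*y(5, Y) - 67) - 9691 = (√(-1 - 4)*(-2*5) - 67) - 9691 = (√(-5)*(-10) - 67) - 9691 = ((I*√5)*(-10) - 67) - 9691 = (-10*I*√5 - 67) - 9691 = (-67 - 10*I*√5) - 9691 = -9758 - 10*I*√5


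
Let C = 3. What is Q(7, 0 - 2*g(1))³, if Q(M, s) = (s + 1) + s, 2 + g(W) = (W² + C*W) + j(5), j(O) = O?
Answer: -19683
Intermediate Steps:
g(W) = 3 + W² + 3*W (g(W) = -2 + ((W² + 3*W) + 5) = -2 + (5 + W² + 3*W) = 3 + W² + 3*W)
Q(M, s) = 1 + 2*s (Q(M, s) = (1 + s) + s = 1 + 2*s)
Q(7, 0 - 2*g(1))³ = (1 + 2*(0 - 2*(3 + 1² + 3*1)))³ = (1 + 2*(0 - 2*(3 + 1 + 3)))³ = (1 + 2*(0 - 2*7))³ = (1 + 2*(0 - 14))³ = (1 + 2*(-14))³ = (1 - 28)³ = (-27)³ = -19683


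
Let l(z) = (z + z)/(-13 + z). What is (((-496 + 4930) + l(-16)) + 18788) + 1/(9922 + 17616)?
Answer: 18546016889/798602 ≈ 23223.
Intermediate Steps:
l(z) = 2*z/(-13 + z) (l(z) = (2*z)/(-13 + z) = 2*z/(-13 + z))
(((-496 + 4930) + l(-16)) + 18788) + 1/(9922 + 17616) = (((-496 + 4930) + 2*(-16)/(-13 - 16)) + 18788) + 1/(9922 + 17616) = ((4434 + 2*(-16)/(-29)) + 18788) + 1/27538 = ((4434 + 2*(-16)*(-1/29)) + 18788) + 1/27538 = ((4434 + 32/29) + 18788) + 1/27538 = (128618/29 + 18788) + 1/27538 = 673470/29 + 1/27538 = 18546016889/798602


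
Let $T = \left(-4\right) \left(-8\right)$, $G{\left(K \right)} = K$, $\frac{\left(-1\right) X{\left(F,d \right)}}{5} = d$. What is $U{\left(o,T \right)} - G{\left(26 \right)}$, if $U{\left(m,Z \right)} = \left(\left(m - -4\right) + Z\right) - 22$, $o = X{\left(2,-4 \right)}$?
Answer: $8$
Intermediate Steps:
$X{\left(F,d \right)} = - 5 d$
$o = 20$ ($o = \left(-5\right) \left(-4\right) = 20$)
$T = 32$
$U{\left(m,Z \right)} = -18 + Z + m$ ($U{\left(m,Z \right)} = \left(\left(m + 4\right) + Z\right) - 22 = \left(\left(4 + m\right) + Z\right) - 22 = \left(4 + Z + m\right) - 22 = -18 + Z + m$)
$U{\left(o,T \right)} - G{\left(26 \right)} = \left(-18 + 32 + 20\right) - 26 = 34 - 26 = 8$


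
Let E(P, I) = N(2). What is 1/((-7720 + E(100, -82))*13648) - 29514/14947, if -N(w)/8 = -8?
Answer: -3083890958179/1561798398336 ≈ -1.9746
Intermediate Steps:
N(w) = 64 (N(w) = -8*(-8) = 64)
E(P, I) = 64
1/((-7720 + E(100, -82))*13648) - 29514/14947 = 1/((-7720 + 64)*13648) - 29514/14947 = (1/13648)/(-7656) - 29514*1/14947 = -1/7656*1/13648 - 29514/14947 = -1/104489088 - 29514/14947 = -3083890958179/1561798398336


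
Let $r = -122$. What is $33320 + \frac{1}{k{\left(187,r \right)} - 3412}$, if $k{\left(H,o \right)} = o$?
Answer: $\frac{117752879}{3534} \approx 33320.0$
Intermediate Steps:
$33320 + \frac{1}{k{\left(187,r \right)} - 3412} = 33320 + \frac{1}{-122 - 3412} = 33320 + \frac{1}{-3534} = 33320 - \frac{1}{3534} = \frac{117752879}{3534}$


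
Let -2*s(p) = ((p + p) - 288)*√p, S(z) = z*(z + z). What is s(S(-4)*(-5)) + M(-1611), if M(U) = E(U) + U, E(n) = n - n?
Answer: -1611 + 1216*I*√10 ≈ -1611.0 + 3845.3*I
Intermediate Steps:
E(n) = 0
M(U) = U (M(U) = 0 + U = U)
S(z) = 2*z² (S(z) = z*(2*z) = 2*z²)
s(p) = -√p*(-288 + 2*p)/2 (s(p) = -((p + p) - 288)*√p/2 = -(2*p - 288)*√p/2 = -(-288 + 2*p)*√p/2 = -√p*(-288 + 2*p)/2)
s(S(-4)*(-5)) + M(-1611) = √((2*(-4)²)*(-5))*(144 - 2*(-4)²*(-5)) - 1611 = √((2*16)*(-5))*(144 - 2*16*(-5)) - 1611 = √(32*(-5))*(144 - 32*(-5)) - 1611 = √(-160)*(144 - 1*(-160)) - 1611 = (4*I*√10)*(144 + 160) - 1611 = (4*I*√10)*304 - 1611 = 1216*I*√10 - 1611 = -1611 + 1216*I*√10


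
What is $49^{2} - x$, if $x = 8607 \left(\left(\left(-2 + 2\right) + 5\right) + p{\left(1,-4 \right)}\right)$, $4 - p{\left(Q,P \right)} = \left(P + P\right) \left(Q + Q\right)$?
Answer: $-212774$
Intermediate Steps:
$p{\left(Q,P \right)} = 4 - 4 P Q$ ($p{\left(Q,P \right)} = 4 - \left(P + P\right) \left(Q + Q\right) = 4 - 2 P 2 Q = 4 - 4 P Q$)
$x = 215175$ ($x = 8607 \left(\left(\left(-2 + 2\right) + 5\right) - \left(-4 - 16\right)\right) = 8607 \left(\left(0 + 5\right) + \left(4 + 16\right)\right) = 8607 \left(5 + 20\right) = 8607 \cdot 25 = 215175$)
$49^{2} - x = 49^{2} - 215175 = 2401 - 215175 = -212774$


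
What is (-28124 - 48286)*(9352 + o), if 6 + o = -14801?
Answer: 416816550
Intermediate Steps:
o = -14807 (o = -6 - 14801 = -14807)
(-28124 - 48286)*(9352 + o) = (-28124 - 48286)*(9352 - 14807) = -76410*(-5455) = 416816550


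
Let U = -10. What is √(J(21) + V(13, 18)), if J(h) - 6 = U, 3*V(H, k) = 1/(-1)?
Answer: I*√39/3 ≈ 2.0817*I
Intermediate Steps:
V(H, k) = -⅓ (V(H, k) = (⅓)/(-1) = (⅓)*(-1) = -⅓)
J(h) = -4 (J(h) = 6 - 10 = -4)
√(J(21) + V(13, 18)) = √(-4 - ⅓) = √(-13/3) = I*√39/3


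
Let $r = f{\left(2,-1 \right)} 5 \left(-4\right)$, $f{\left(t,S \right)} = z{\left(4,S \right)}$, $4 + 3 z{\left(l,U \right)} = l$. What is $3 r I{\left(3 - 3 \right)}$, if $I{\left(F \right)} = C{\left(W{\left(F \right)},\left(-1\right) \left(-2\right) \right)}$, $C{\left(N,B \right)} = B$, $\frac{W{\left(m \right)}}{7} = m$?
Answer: $0$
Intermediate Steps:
$W{\left(m \right)} = 7 m$
$z{\left(l,U \right)} = - \frac{4}{3} + \frac{l}{3}$
$f{\left(t,S \right)} = 0$ ($f{\left(t,S \right)} = - \frac{4}{3} + \frac{1}{3} \cdot 4 = - \frac{4}{3} + \frac{4}{3} = 0$)
$r = 0$ ($r = 0 \cdot 5 \left(-4\right) = 0 \left(-4\right) = 0$)
$I{\left(F \right)} = 2$ ($I{\left(F \right)} = \left(-1\right) \left(-2\right) = 2$)
$3 r I{\left(3 - 3 \right)} = 3 \cdot 0 \cdot 2 = 0 \cdot 2 = 0$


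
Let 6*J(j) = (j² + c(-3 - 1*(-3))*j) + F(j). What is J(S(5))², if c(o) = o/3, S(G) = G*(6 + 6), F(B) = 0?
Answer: 360000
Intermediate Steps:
S(G) = 12*G (S(G) = G*12 = 12*G)
c(o) = o/3 (c(o) = o*(⅓) = o/3)
J(j) = j²/6 (J(j) = ((j² + ((-3 - 1*(-3))/3)*j) + 0)/6 = ((j² + ((-3 + 3)/3)*j) + 0)/6 = ((j² + ((⅓)*0)*j) + 0)/6 = ((j² + 0*j) + 0)/6 = ((j² + 0) + 0)/6 = (j² + 0)/6 = j²/6)
J(S(5))² = ((12*5)²/6)² = ((⅙)*60²)² = ((⅙)*3600)² = 600² = 360000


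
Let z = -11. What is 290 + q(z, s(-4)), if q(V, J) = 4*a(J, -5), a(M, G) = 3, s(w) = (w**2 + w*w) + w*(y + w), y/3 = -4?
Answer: 302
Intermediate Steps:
y = -12 (y = 3*(-4) = -12)
s(w) = 2*w**2 + w*(-12 + w) (s(w) = (w**2 + w*w) + w*(-12 + w) = (w**2 + w**2) + w*(-12 + w) = 2*w**2 + w*(-12 + w))
q(V, J) = 12 (q(V, J) = 4*3 = 12)
290 + q(z, s(-4)) = 290 + 12 = 302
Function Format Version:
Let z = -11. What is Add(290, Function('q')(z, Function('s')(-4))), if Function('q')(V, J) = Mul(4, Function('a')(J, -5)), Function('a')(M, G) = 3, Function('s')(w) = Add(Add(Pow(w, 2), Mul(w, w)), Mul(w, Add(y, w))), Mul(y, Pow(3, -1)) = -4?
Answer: 302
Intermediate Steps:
y = -12 (y = Mul(3, -4) = -12)
Function('s')(w) = Add(Mul(2, Pow(w, 2)), Mul(w, Add(-12, w))) (Function('s')(w) = Add(Add(Pow(w, 2), Mul(w, w)), Mul(w, Add(-12, w))) = Add(Add(Pow(w, 2), Pow(w, 2)), Mul(w, Add(-12, w))) = Add(Mul(2, Pow(w, 2)), Mul(w, Add(-12, w))))
Function('q')(V, J) = 12 (Function('q')(V, J) = Mul(4, 3) = 12)
Add(290, Function('q')(z, Function('s')(-4))) = Add(290, 12) = 302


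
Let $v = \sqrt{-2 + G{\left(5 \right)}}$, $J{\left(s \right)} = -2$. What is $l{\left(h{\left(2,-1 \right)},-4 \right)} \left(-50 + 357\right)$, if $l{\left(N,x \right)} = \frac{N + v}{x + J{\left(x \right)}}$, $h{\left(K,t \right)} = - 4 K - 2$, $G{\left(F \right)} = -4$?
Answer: $\frac{1535}{3} - \frac{307 i \sqrt{6}}{6} \approx 511.67 - 125.33 i$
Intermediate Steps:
$v = i \sqrt{6}$ ($v = \sqrt{-2 - 4} = \sqrt{-6} = i \sqrt{6} \approx 2.4495 i$)
$h{\left(K,t \right)} = -2 - 4 K$
$l{\left(N,x \right)} = \frac{N + i \sqrt{6}}{-2 + x}$ ($l{\left(N,x \right)} = \frac{N + i \sqrt{6}}{x - 2} = \frac{N + i \sqrt{6}}{-2 + x}$)
$l{\left(h{\left(2,-1 \right)},-4 \right)} \left(-50 + 357\right) = \frac{\left(-2 - 8\right) + i \sqrt{6}}{-2 - 4} \left(-50 + 357\right) = \frac{\left(-2 - 8\right) + i \sqrt{6}}{-6} \cdot 307 = - \frac{-10 + i \sqrt{6}}{6} \cdot 307 = \left(\frac{5}{3} - \frac{i \sqrt{6}}{6}\right) 307 = \frac{1535}{3} - \frac{307 i \sqrt{6}}{6}$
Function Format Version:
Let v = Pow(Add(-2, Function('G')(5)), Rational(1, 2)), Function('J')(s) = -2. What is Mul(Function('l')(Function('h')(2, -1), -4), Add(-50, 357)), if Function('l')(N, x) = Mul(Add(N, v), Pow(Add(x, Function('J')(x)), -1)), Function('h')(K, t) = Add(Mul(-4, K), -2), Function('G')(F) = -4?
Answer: Add(Rational(1535, 3), Mul(Rational(-307, 6), I, Pow(6, Rational(1, 2)))) ≈ Add(511.67, Mul(-125.33, I))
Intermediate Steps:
v = Mul(I, Pow(6, Rational(1, 2))) (v = Pow(Add(-2, -4), Rational(1, 2)) = Pow(-6, Rational(1, 2)) = Mul(I, Pow(6, Rational(1, 2))) ≈ Mul(2.4495, I))
Function('h')(K, t) = Add(-2, Mul(-4, K))
Function('l')(N, x) = Mul(Pow(Add(-2, x), -1), Add(N, Mul(I, Pow(6, Rational(1, 2))))) (Function('l')(N, x) = Mul(Add(N, Mul(I, Pow(6, Rational(1, 2)))), Pow(Add(x, -2), -1)) = Mul(Add(N, Mul(I, Pow(6, Rational(1, 2)))), Pow(Add(-2, x), -1)) = Mul(Pow(Add(-2, x), -1), Add(N, Mul(I, Pow(6, Rational(1, 2))))))
Mul(Function('l')(Function('h')(2, -1), -4), Add(-50, 357)) = Mul(Mul(Pow(Add(-2, -4), -1), Add(Add(-2, Mul(-4, 2)), Mul(I, Pow(6, Rational(1, 2))))), Add(-50, 357)) = Mul(Mul(Pow(-6, -1), Add(Add(-2, -8), Mul(I, Pow(6, Rational(1, 2))))), 307) = Mul(Mul(Rational(-1, 6), Add(-10, Mul(I, Pow(6, Rational(1, 2))))), 307) = Mul(Add(Rational(5, 3), Mul(Rational(-1, 6), I, Pow(6, Rational(1, 2)))), 307) = Add(Rational(1535, 3), Mul(Rational(-307, 6), I, Pow(6, Rational(1, 2))))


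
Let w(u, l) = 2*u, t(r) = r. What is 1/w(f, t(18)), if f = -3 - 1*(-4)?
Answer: ½ ≈ 0.50000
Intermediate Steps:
f = 1 (f = -3 + 4 = 1)
1/w(f, t(18)) = 1/(2*1) = 1/2 = ½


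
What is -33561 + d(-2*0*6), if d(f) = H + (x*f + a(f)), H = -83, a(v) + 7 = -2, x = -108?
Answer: -33653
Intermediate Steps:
a(v) = -9 (a(v) = -7 - 2 = -9)
d(f) = -92 - 108*f (d(f) = -83 + (-108*f - 9) = -83 + (-9 - 108*f) = -92 - 108*f)
-33561 + d(-2*0*6) = -33561 + (-92 - 108*(-2*0)*6) = -33561 + (-92 - 0*6) = -33561 + (-92 - 108*0) = -33561 + (-92 + 0) = -33561 - 92 = -33653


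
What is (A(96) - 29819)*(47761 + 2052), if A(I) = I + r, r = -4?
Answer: -1480791051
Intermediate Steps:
A(I) = -4 + I (A(I) = I - 4 = -4 + I)
(A(96) - 29819)*(47761 + 2052) = ((-4 + 96) - 29819)*(47761 + 2052) = (92 - 29819)*49813 = -29727*49813 = -1480791051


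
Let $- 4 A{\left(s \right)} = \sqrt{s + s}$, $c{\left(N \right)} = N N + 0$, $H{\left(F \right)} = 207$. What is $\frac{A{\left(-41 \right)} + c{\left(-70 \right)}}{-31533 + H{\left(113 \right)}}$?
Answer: $- \frac{2450}{15663} + \frac{i \sqrt{82}}{125304} \approx -0.15642 + 7.2267 \cdot 10^{-5} i$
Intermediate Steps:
$c{\left(N \right)} = N^{2}$ ($c{\left(N \right)} = N^{2} + 0 = N^{2}$)
$A{\left(s \right)} = - \frac{\sqrt{2} \sqrt{s}}{4}$ ($A{\left(s \right)} = - \frac{\sqrt{s + s}}{4} = - \frac{\sqrt{2 s}}{4} = - \frac{\sqrt{2} \sqrt{s}}{4}$)
$\frac{A{\left(-41 \right)} + c{\left(-70 \right)}}{-31533 + H{\left(113 \right)}} = \frac{- \frac{\sqrt{2} \sqrt{-41}}{4} + \left(-70\right)^{2}}{-31533 + 207} = \frac{- \frac{\sqrt{2} i \sqrt{41}}{4} + 4900}{-31326} = \left(- \frac{i \sqrt{82}}{4} + 4900\right) \left(- \frac{1}{31326}\right) = \left(4900 - \frac{i \sqrt{82}}{4}\right) \left(- \frac{1}{31326}\right) = - \frac{2450}{15663} + \frac{i \sqrt{82}}{125304}$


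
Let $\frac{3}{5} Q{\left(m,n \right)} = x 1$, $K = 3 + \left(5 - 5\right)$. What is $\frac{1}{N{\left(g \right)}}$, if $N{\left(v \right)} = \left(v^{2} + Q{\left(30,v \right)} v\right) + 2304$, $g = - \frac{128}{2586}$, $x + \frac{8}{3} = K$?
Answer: $\frac{5015547}{11555694656} \approx 0.00043403$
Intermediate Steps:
$K = 3$ ($K = 3 + 0 = 3$)
$x = \frac{1}{3}$ ($x = - \frac{8}{3} + 3 = \frac{1}{3} \approx 0.33333$)
$g = - \frac{64}{1293}$ ($g = \left(-128\right) \frac{1}{2586} = - \frac{64}{1293} \approx -0.049497$)
$Q{\left(m,n \right)} = \frac{5}{9}$ ($Q{\left(m,n \right)} = \frac{5 \cdot \frac{1}{3} \cdot 1}{3} = \frac{5}{3} \cdot \frac{1}{3} = \frac{5}{9}$)
$N{\left(v \right)} = 2304 + v^{2} + \frac{5 v}{9}$ ($N{\left(v \right)} = \left(v^{2} + \frac{5 v}{9}\right) + 2304 = 2304 + v^{2} + \frac{5 v}{9}$)
$\frac{1}{N{\left(g \right)}} = \frac{1}{2304 + \left(- \frac{64}{1293}\right)^{2} + \frac{5}{9} \left(- \frac{64}{1293}\right)} = \frac{1}{2304 + \frac{4096}{1671849} - \frac{320}{11637}} = \frac{1}{\frac{11555694656}{5015547}} = \frac{5015547}{11555694656}$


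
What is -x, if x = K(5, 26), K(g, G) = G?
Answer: -26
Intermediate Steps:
x = 26
-x = -1*26 = -26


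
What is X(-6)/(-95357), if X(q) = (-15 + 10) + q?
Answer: 11/95357 ≈ 0.00011536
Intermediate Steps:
X(q) = -5 + q
X(-6)/(-95357) = (-5 - 6)/(-95357) = -11*(-1/95357) = 11/95357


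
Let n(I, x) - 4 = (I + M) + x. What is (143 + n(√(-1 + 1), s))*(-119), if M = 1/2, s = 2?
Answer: -35581/2 ≈ -17791.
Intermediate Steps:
M = ½ (M = 1*(½) = ½ ≈ 0.50000)
n(I, x) = 9/2 + I + x (n(I, x) = 4 + ((I + ½) + x) = 4 + ((½ + I) + x) = 4 + (½ + I + x) = 9/2 + I + x)
(143 + n(√(-1 + 1), s))*(-119) = (143 + (9/2 + √(-1 + 1) + 2))*(-119) = (143 + (9/2 + √0 + 2))*(-119) = (143 + (9/2 + 0 + 2))*(-119) = (143 + 13/2)*(-119) = (299/2)*(-119) = -35581/2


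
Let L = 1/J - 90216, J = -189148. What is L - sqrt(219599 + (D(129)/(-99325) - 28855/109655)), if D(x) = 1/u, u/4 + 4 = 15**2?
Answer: -17064175969/189148 - sqrt(48181651315037455016988823)/14812416710 ≈ -90685.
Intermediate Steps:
u = 884 (u = -16 + 4*15**2 = -16 + 4*225 = -16 + 900 = 884)
D(x) = 1/884
L = -17064175969/189148 (L = 1/(-189148) - 90216 = -1/189148 - 90216 = -17064175969/189148 ≈ -90216.)
L - sqrt(219599 + (D(129)/(-99325) - 28855/109655)) = -17064175969/189148 - sqrt(219599 + ((1/884)/(-99325) - 28855/109655)) = -17064175969/189148 - sqrt(219599 + ((1/884)*(-1/99325) - 28855*1/109655)) = -17064175969/189148 - sqrt(219599 + (-1/87803300 - 5771/21931)) = -17064175969/189148 - sqrt(219599 - 38977912787/148124167100) = -17064175969/189148 - sqrt(32527879993080113/148124167100) = -17064175969/189148 - sqrt(48181651315037455016988823)/14812416710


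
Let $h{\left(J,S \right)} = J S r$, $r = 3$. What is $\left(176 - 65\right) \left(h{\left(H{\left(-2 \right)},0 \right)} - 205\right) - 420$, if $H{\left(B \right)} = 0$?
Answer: $-23175$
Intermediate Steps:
$h{\left(J,S \right)} = 3 J S$ ($h{\left(J,S \right)} = J S 3 = 3 J S$)
$\left(176 - 65\right) \left(h{\left(H{\left(-2 \right)},0 \right)} - 205\right) - 420 = \left(176 - 65\right) \left(3 \cdot 0 \cdot 0 - 205\right) - 420 = 111 \left(0 - 205\right) - 420 = 111 \left(-205\right) - 420 = -22755 - 420 = -23175$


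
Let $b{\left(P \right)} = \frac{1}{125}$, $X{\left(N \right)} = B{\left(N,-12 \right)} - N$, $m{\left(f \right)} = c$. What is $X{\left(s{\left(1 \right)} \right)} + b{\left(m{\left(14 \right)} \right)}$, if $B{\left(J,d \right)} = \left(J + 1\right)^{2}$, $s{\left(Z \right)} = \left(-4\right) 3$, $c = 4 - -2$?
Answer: $\frac{16626}{125} \approx 133.01$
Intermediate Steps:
$c = 6$ ($c = 4 + 2 = 6$)
$s{\left(Z \right)} = -12$
$m{\left(f \right)} = 6$
$B{\left(J,d \right)} = \left(1 + J\right)^{2}$
$X{\left(N \right)} = \left(1 + N\right)^{2} - N$
$b{\left(P \right)} = \frac{1}{125}$
$X{\left(s{\left(1 \right)} \right)} + b{\left(m{\left(14 \right)} \right)} = \left(\left(1 - 12\right)^{2} - -12\right) + \frac{1}{125} = \left(\left(-11\right)^{2} + 12\right) + \frac{1}{125} = \left(121 + 12\right) + \frac{1}{125} = 133 + \frac{1}{125} = \frac{16626}{125}$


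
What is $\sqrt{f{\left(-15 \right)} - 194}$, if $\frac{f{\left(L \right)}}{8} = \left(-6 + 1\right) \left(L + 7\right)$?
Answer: $3 \sqrt{14} \approx 11.225$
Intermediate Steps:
$f{\left(L \right)} = -280 - 40 L$ ($f{\left(L \right)} = 8 \left(-6 + 1\right) \left(L + 7\right) = 8 \left(- 5 \left(7 + L\right)\right) = 8 \left(-35 - 5 L\right) = -280 - 40 L$)
$\sqrt{f{\left(-15 \right)} - 194} = \sqrt{\left(-280 - -600\right) - 194} = \sqrt{\left(-280 + 600\right) - 194} = \sqrt{320 - 194} = \sqrt{126} = 3 \sqrt{14}$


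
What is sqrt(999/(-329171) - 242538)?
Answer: I*sqrt(90933747299583)/19363 ≈ 492.48*I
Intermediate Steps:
sqrt(999/(-329171) - 242538) = sqrt(999*(-1/329171) - 242538) = sqrt(-999/329171 - 242538) = sqrt(-79836476997/329171) = I*sqrt(90933747299583)/19363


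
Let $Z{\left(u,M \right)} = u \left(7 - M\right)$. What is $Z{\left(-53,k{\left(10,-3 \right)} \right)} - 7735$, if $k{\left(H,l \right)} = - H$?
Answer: $-8636$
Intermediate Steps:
$Z{\left(-53,k{\left(10,-3 \right)} \right)} - 7735 = - 53 \left(7 - \left(-1\right) 10\right) - 7735 = - 53 \left(7 - -10\right) - 7735 = - 53 \left(7 + 10\right) - 7735 = \left(-53\right) 17 - 7735 = -901 - 7735 = -8636$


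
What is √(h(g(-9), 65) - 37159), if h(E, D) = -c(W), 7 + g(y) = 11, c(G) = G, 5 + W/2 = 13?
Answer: 5*I*√1487 ≈ 192.81*I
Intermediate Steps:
W = 16 (W = -10 + 2*13 = -10 + 26 = 16)
g(y) = 4 (g(y) = -7 + 11 = 4)
h(E, D) = -16 (h(E, D) = -1*16 = -16)
√(h(g(-9), 65) - 37159) = √(-16 - 37159) = √(-37175) = 5*I*√1487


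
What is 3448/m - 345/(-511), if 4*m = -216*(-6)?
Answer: 468427/41391 ≈ 11.317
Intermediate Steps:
m = 324 (m = (-216*(-6))/4 = (1/4)*1296 = 324)
3448/m - 345/(-511) = 3448/324 - 345/(-511) = 3448*(1/324) - 345*(-1/511) = 862/81 + 345/511 = 468427/41391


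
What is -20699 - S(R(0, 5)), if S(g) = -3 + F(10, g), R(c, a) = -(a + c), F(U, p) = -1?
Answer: -20695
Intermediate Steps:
R(c, a) = -a - c
S(g) = -4 (S(g) = -3 - 1 = -4)
-20699 - S(R(0, 5)) = -20699 - 1*(-4) = -20699 + 4 = -20695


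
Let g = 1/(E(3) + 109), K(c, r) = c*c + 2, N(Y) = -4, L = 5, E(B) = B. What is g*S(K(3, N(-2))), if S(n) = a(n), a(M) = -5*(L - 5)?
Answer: 0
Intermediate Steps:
a(M) = 0 (a(M) = -5*(5 - 5) = -5*0 = 0)
K(c, r) = 2 + c**2 (K(c, r) = c**2 + 2 = 2 + c**2)
g = 1/112 (g = 1/(3 + 109) = 1/112 ≈ 0.0089286)
S(n) = 0
g*S(K(3, N(-2))) = (1/112)*0 = 0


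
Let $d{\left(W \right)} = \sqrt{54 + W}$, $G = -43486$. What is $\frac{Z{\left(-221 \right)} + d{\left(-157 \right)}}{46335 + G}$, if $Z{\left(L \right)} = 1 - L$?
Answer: $\frac{6}{77} + \frac{i \sqrt{103}}{2849} \approx 0.077922 + 0.0035623 i$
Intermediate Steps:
$\frac{Z{\left(-221 \right)} + d{\left(-157 \right)}}{46335 + G} = \frac{\left(1 - -221\right) + \sqrt{54 - 157}}{46335 - 43486} = \frac{\left(1 + 221\right) + \sqrt{-103}}{2849} = \left(222 + i \sqrt{103}\right) \frac{1}{2849} = \frac{6}{77} + \frac{i \sqrt{103}}{2849}$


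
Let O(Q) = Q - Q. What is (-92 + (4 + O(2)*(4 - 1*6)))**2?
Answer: 7744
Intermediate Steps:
O(Q) = 0
(-92 + (4 + O(2)*(4 - 1*6)))**2 = (-92 + (4 + 0*(4 - 1*6)))**2 = (-92 + (4 + 0*(4 - 6)))**2 = (-92 + (4 + 0*(-2)))**2 = (-92 + (4 + 0))**2 = (-92 + 4)**2 = (-88)**2 = 7744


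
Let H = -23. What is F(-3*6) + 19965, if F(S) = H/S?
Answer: 359393/18 ≈ 19966.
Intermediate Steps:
F(S) = -23/S
F(-3*6) + 19965 = -23/((-3*6)) + 19965 = -23/(-18) + 19965 = -23*(-1/18) + 19965 = 23/18 + 19965 = 359393/18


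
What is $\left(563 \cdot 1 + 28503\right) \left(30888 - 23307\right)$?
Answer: $220349346$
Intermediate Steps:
$\left(563 \cdot 1 + 28503\right) \left(30888 - 23307\right) = \left(563 + 28503\right) 7581 = 29066 \cdot 7581 = 220349346$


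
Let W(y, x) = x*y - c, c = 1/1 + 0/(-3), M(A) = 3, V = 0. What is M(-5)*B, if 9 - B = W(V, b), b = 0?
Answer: 30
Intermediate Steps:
c = 1 (c = 1*1 + 0*(-⅓) = 1 + 0 = 1)
W(y, x) = -1 + x*y (W(y, x) = x*y - 1*1 = x*y - 1 = -1 + x*y)
B = 10 (B = 9 - (-1 + 0*0) = 9 - (-1 + 0) = 9 - 1*(-1) = 9 + 1 = 10)
M(-5)*B = 3*10 = 30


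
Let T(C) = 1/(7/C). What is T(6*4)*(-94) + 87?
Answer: -1647/7 ≈ -235.29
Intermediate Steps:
T(C) = C/7
T(6*4)*(-94) + 87 = ((6*4)/7)*(-94) + 87 = ((⅐)*24)*(-94) + 87 = (24/7)*(-94) + 87 = -2256/7 + 87 = -1647/7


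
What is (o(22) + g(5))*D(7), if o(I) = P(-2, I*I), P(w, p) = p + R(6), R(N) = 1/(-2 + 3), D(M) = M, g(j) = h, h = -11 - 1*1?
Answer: 3311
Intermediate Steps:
h = -12 (h = -11 - 1 = -12)
g(j) = -12
R(N) = 1 (R(N) = 1/1 = 1)
P(w, p) = 1 + p (P(w, p) = p + 1 = 1 + p)
o(I) = 1 + I**2 (o(I) = 1 + I*I = 1 + I**2)
(o(22) + g(5))*D(7) = ((1 + 22**2) - 12)*7 = ((1 + 484) - 12)*7 = (485 - 12)*7 = 473*7 = 3311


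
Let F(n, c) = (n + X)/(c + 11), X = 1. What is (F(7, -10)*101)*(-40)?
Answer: -32320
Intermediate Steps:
F(n, c) = (1 + n)/(11 + c) (F(n, c) = (n + 1)/(c + 11) = (1 + n)/(11 + c))
(F(7, -10)*101)*(-40) = (((1 + 7)/(11 - 10))*101)*(-40) = ((8/1)*101)*(-40) = ((1*8)*101)*(-40) = (8*101)*(-40) = 808*(-40) = -32320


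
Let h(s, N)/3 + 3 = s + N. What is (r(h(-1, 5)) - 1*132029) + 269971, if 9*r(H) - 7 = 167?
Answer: 413884/3 ≈ 1.3796e+5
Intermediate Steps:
h(s, N) = -9 + 3*N + 3*s (h(s, N) = -9 + 3*(s + N) = -9 + 3*(N + s) = -9 + (3*N + 3*s) = -9 + 3*N + 3*s)
r(H) = 58/3 (r(H) = 7/9 + (⅑)*167 = 7/9 + 167/9 = 58/3)
(r(h(-1, 5)) - 1*132029) + 269971 = (58/3 - 1*132029) + 269971 = (58/3 - 132029) + 269971 = -396029/3 + 269971 = 413884/3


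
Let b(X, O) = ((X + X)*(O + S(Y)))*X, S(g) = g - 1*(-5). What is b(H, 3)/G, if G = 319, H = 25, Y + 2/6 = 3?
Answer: 40000/957 ≈ 41.797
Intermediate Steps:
Y = 8/3 (Y = -1/3 + 3 = 8/3 ≈ 2.6667)
S(g) = 5 + g (S(g) = g + 5 = 5 + g)
b(X, O) = 2*X**2*(23/3 + O) (b(X, O) = ((X + X)*(O + (5 + 8/3)))*X = ((2*X)*(O + 23/3))*X = ((2*X)*(23/3 + O))*X = (2*X*(23/3 + O))*X = 2*X**2*(23/3 + O))
b(H, 3)/G = (25**2*(46/3 + 2*3))/319 = (625*(46/3 + 6))*(1/319) = (625*(64/3))*(1/319) = (40000/3)*(1/319) = 40000/957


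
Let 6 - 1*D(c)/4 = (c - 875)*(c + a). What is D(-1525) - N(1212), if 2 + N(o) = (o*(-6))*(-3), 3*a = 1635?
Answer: -9429790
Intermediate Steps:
a = 545 (a = (1/3)*1635 = 545)
D(c) = 24 - 4*(-875 + c)*(545 + c) (D(c) = 24 - 4*(c - 875)*(c + 545) = 24 - 4*(-875 + c)*(545 + c))
N(o) = -2 + 18*o (N(o) = -2 + (o*(-6))*(-3) = -2 - 6*o*(-3) = -2 + 18*o)
D(-1525) - N(1212) = (1907524 - 4*(-1525)**2 + 1320*(-1525)) - (-2 + 18*1212) = (1907524 - 4*2325625 - 2013000) - (-2 + 21816) = (1907524 - 9302500 - 2013000) - 1*21814 = -9407976 - 21814 = -9429790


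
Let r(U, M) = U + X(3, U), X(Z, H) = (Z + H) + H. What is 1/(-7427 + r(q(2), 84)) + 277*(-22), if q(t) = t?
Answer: -45205293/7418 ≈ -6094.0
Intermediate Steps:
X(Z, H) = Z + 2*H (X(Z, H) = (H + Z) + H = Z + 2*H)
r(U, M) = 3 + 3*U (r(U, M) = U + (3 + 2*U) = 3 + 3*U)
1/(-7427 + r(q(2), 84)) + 277*(-22) = 1/(-7427 + (3 + 3*2)) + 277*(-22) = 1/(-7427 + (3 + 6)) - 6094 = 1/(-7427 + 9) - 6094 = 1/(-7418) - 6094 = -1/7418 - 6094 = -45205293/7418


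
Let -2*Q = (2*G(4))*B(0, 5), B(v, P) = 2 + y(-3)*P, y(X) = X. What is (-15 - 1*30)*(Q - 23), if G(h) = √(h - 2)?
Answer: 1035 - 585*√2 ≈ 207.69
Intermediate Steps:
G(h) = √(-2 + h)
B(v, P) = 2 - 3*P
Q = 13*√2 (Q = -2*√(-2 + 4)*(2 - 3*5)/2 = -2*√2*(2 - 15)/2 = -2*√2*(-13)/2 = -(-13)*√2 = 13*√2 ≈ 18.385)
(-15 - 1*30)*(Q - 23) = (-15 - 1*30)*(13*√2 - 23) = (-15 - 30)*(-23 + 13*√2) = -45*(-23 + 13*√2) = 1035 - 585*√2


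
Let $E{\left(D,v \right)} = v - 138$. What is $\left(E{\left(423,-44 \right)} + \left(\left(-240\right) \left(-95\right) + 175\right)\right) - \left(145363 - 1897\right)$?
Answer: $-120673$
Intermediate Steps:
$E{\left(D,v \right)} = -138 + v$ ($E{\left(D,v \right)} = v - 138 = -138 + v$)
$\left(E{\left(423,-44 \right)} + \left(\left(-240\right) \left(-95\right) + 175\right)\right) - \left(145363 - 1897\right) = \left(\left(-138 - 44\right) + \left(\left(-240\right) \left(-95\right) + 175\right)\right) - \left(145363 - 1897\right) = \left(-182 + \left(22800 + 175\right)\right) - 143466 = \left(-182 + 22975\right) - 143466 = 22793 - 143466 = -120673$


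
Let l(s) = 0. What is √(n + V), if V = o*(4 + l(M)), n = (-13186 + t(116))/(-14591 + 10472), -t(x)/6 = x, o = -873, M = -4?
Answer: I*√59188654254/4119 ≈ 59.065*I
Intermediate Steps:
t(x) = -6*x
n = 13882/4119 (n = (-13186 - 6*116)/(-14591 + 10472) = (-13186 - 696)/(-4119) = -13882*(-1/4119) = 13882/4119 ≈ 3.3702)
V = -3492 (V = -873*(4 + 0) = -873*4 = -3492)
√(n + V) = √(13882/4119 - 3492) = √(-14369666/4119) = I*√59188654254/4119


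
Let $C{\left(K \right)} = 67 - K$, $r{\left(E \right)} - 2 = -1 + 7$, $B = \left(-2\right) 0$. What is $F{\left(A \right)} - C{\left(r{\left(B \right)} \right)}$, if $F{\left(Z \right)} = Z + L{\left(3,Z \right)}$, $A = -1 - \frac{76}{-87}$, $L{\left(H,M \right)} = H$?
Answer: $- \frac{4883}{87} \approx -56.126$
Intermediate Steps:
$B = 0$
$r{\left(E \right)} = 8$ ($r{\left(E \right)} = 2 + \left(-1 + 7\right) = 2 + 6 = 8$)
$A = - \frac{11}{87}$ ($A = -1 - - \frac{76}{87} = -1 + \frac{76}{87} = - \frac{11}{87} \approx -0.12644$)
$F{\left(Z \right)} = 3 + Z$ ($F{\left(Z \right)} = Z + 3 = 3 + Z$)
$F{\left(A \right)} - C{\left(r{\left(B \right)} \right)} = \left(3 - \frac{11}{87}\right) - \left(67 - 8\right) = \frac{250}{87} - \left(67 - 8\right) = \frac{250}{87} - 59 = - \frac{4883}{87}$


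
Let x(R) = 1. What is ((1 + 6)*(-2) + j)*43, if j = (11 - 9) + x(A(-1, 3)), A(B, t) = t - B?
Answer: -473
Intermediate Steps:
j = 3 (j = (11 - 9) + 1 = 2 + 1 = 3)
((1 + 6)*(-2) + j)*43 = ((1 + 6)*(-2) + 3)*43 = (7*(-2) + 3)*43 = (-14 + 3)*43 = -11*43 = -473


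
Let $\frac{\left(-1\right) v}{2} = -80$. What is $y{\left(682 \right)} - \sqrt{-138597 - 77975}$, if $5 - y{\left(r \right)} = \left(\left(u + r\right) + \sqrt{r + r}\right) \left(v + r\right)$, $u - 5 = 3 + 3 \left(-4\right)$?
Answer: $-570871 - 1684 \sqrt{341} - 2 i \sqrt{54143} \approx -6.0197 \cdot 10^{5} - 465.37 i$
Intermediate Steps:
$v = 160$ ($v = \left(-2\right) \left(-80\right) = 160$)
$u = -4$ ($u = 5 + \left(3 + 3 \left(-4\right)\right) = 5 + \left(3 - 12\right) = 5 - 9 = -4$)
$y{\left(r \right)} = 5 - \left(160 + r\right) \left(-4 + r + \sqrt{2} \sqrt{r}\right)$ ($y{\left(r \right)} = 5 - \left(\left(-4 + r\right) + \sqrt{r + r}\right) \left(160 + r\right) = 5 - \left(\left(-4 + r\right) + \sqrt{2 r}\right) \left(160 + r\right) = 5 - \left(\left(-4 + r\right) + \sqrt{2} \sqrt{r}\right) \left(160 + r\right) = 5 - \left(-4 + r + \sqrt{2} \sqrt{r}\right) \left(160 + r\right) = 5 - \left(160 + r\right) \left(-4 + r + \sqrt{2} \sqrt{r}\right)$)
$y{\left(682 \right)} - \sqrt{-138597 - 77975} = \left(645 - 682^{2} - 106392 - \sqrt{2} \cdot 682^{\frac{3}{2}} - 160 \sqrt{2} \sqrt{682}\right) - \sqrt{-138597 - 77975} = \left(645 - 465124 - 106392 - \sqrt{2} \cdot 682 \sqrt{682} - 320 \sqrt{341}\right) - \sqrt{-216572} = \left(645 - 465124 - 106392 - 1364 \sqrt{341} - 320 \sqrt{341}\right) - 2 i \sqrt{54143} = \left(-570871 - 1684 \sqrt{341}\right) - 2 i \sqrt{54143} = -570871 - 1684 \sqrt{341} - 2 i \sqrt{54143}$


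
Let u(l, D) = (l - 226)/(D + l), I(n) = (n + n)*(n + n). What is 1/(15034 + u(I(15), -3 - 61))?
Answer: 418/6284549 ≈ 6.6512e-5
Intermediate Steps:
I(n) = 4*n² (I(n) = (2*n)*(2*n) = 4*n²)
u(l, D) = (-226 + l)/(D + l)
1/(15034 + u(I(15), -3 - 61)) = 1/(15034 + (-226 + 4*15²)/((-3 - 61) + 4*15²)) = 1/(15034 + (-226 + 4*225)/(-64 + 4*225)) = 1/(15034 + (-226 + 900)/(-64 + 900)) = 1/(15034 + 674/836) = 1/(15034 + (1/836)*674) = 1/(15034 + 337/418) = 1/(6284549/418) = 418/6284549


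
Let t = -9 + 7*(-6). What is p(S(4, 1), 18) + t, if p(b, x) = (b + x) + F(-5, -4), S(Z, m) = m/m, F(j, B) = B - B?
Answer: -32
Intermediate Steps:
F(j, B) = 0
S(Z, m) = 1
p(b, x) = b + x (p(b, x) = (b + x) + 0 = b + x)
t = -51 (t = -9 - 42 = -51)
p(S(4, 1), 18) + t = (1 + 18) - 51 = 19 - 51 = -32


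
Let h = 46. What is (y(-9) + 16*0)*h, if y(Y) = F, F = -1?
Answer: -46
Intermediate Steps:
y(Y) = -1
(y(-9) + 16*0)*h = (-1 + 16*0)*46 = (-1 + 0)*46 = -1*46 = -46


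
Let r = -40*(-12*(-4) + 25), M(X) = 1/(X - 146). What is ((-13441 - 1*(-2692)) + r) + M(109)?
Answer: -505754/37 ≈ -13669.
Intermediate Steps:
M(X) = 1/(-146 + X)
r = -2920 (r = -40*(48 + 25) = -40*73 = -2920)
((-13441 - 1*(-2692)) + r) + M(109) = ((-13441 - 1*(-2692)) - 2920) + 1/(-146 + 109) = ((-13441 + 2692) - 2920) + 1/(-37) = (-10749 - 2920) - 1/37 = -13669 - 1/37 = -505754/37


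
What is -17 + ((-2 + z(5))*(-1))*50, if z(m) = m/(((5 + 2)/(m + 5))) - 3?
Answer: -869/7 ≈ -124.14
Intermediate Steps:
z(m) = -3 + m*(5/7 + m/7) (z(m) = m/((7/(5 + m))) - 3 = m*(5/7 + m/7) - 3 = -3 + m*(5/7 + m/7))
-17 + ((-2 + z(5))*(-1))*50 = -17 + ((-2 + (-3 + (⅐)*5² + (5/7)*5))*(-1))*50 = -17 + ((-2 + (-3 + (⅐)*25 + 25/7))*(-1))*50 = -17 + ((-2 + (-3 + 25/7 + 25/7))*(-1))*50 = -17 + ((-2 + 29/7)*(-1))*50 = -17 + ((15/7)*(-1))*50 = -17 - 15/7*50 = -17 - 750/7 = -869/7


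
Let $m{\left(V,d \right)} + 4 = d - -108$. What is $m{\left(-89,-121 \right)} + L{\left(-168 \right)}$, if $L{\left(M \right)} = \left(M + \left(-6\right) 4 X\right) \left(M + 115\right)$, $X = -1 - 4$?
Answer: $2527$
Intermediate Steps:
$X = -5$ ($X = -1 - 4 = -5$)
$m{\left(V,d \right)} = 104 + d$ ($m{\left(V,d \right)} = -4 + \left(d - -108\right) = -4 + \left(d + 108\right) = -4 + \left(108 + d\right) = 104 + d$)
$L{\left(M \right)} = \left(115 + M\right) \left(120 + M\right)$ ($L{\left(M \right)} = \left(M + \left(-6\right) 4 \left(-5\right)\right) \left(M + 115\right) = \left(M - -120\right) \left(115 + M\right) = \left(M + 120\right) \left(115 + M\right) = \left(120 + M\right) \left(115 + M\right) = \left(115 + M\right) \left(120 + M\right)$)
$m{\left(-89,-121 \right)} + L{\left(-168 \right)} = \left(104 - 121\right) + \left(13800 + \left(-168\right)^{2} + 235 \left(-168\right)\right) = -17 + \left(13800 + 28224 - 39480\right) = -17 + 2544 = 2527$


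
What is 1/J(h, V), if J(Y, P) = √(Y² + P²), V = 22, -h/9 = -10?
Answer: √2146/4292 ≈ 0.010793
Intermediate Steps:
h = 90 (h = -9*(-10) = 90)
J(Y, P) = √(P² + Y²)
1/J(h, V) = 1/(√(22² + 90²)) = 1/(√(484 + 8100)) = 1/(√8584) = 1/(2*√2146) = √2146/4292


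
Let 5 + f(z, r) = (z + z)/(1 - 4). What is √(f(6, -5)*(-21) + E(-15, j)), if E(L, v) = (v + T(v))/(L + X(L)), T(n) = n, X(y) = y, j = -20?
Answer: √1713/3 ≈ 13.796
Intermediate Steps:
f(z, r) = -5 - 2*z/3 (f(z, r) = -5 + (z + z)/(1 - 4) = -5 + (2*z)/(-3) = -5 + (2*z)*(-⅓) = -5 - 2*z/3)
E(L, v) = v/L (E(L, v) = (v + v)/(L + L) = (2*v)/((2*L)) = (2*v)*(1/(2*L)) = v/L)
√(f(6, -5)*(-21) + E(-15, j)) = √((-5 - ⅔*6)*(-21) - 20/(-15)) = √((-5 - 4)*(-21) - 20*(-1/15)) = √(-9*(-21) + 4/3) = √(189 + 4/3) = √(571/3) = √1713/3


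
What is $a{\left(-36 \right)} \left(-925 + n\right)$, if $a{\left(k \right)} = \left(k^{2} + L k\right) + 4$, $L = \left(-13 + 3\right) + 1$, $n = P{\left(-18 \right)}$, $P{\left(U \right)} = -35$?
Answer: $-1559040$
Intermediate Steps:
$n = -35$
$L = -9$ ($L = -10 + 1 = -9$)
$a{\left(k \right)} = 4 + k^{2} - 9 k$ ($a{\left(k \right)} = \left(k^{2} - 9 k\right) + 4 = 4 + k^{2} - 9 k$)
$a{\left(-36 \right)} \left(-925 + n\right) = \left(4 + \left(-36\right)^{2} - -324\right) \left(-925 - 35\right) = \left(4 + 1296 + 324\right) \left(-960\right) = 1624 \left(-960\right) = -1559040$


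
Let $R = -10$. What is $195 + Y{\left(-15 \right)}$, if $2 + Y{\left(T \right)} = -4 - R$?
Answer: $199$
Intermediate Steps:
$Y{\left(T \right)} = 4$ ($Y{\left(T \right)} = -2 - -6 = -2 + \left(-4 + 10\right) = -2 + 6 = 4$)
$195 + Y{\left(-15 \right)} = 195 + 4 = 199$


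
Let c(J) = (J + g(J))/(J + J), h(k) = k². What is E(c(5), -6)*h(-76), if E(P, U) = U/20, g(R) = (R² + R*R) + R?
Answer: -8664/5 ≈ -1732.8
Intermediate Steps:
g(R) = R + 2*R² (g(R) = (R² + R²) + R = 2*R² + R = R + 2*R²)
c(J) = (J + J*(1 + 2*J))/(2*J) (c(J) = (J + J*(1 + 2*J))/(J + J) = (J + J*(1 + 2*J))/((2*J)) = (J + J*(1 + 2*J))*(1/(2*J)) = (J + J*(1 + 2*J))/(2*J))
E(P, U) = U/20 (E(P, U) = U*(1/20) = U/20)
E(c(5), -6)*h(-76) = ((1/20)*(-6))*(-76)² = -3/10*5776 = -8664/5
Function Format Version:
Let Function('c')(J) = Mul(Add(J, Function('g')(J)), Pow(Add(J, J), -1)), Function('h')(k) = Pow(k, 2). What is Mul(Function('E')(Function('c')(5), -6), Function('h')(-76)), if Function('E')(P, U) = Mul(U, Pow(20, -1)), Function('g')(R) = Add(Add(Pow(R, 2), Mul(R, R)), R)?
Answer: Rational(-8664, 5) ≈ -1732.8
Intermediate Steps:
Function('g')(R) = Add(R, Mul(2, Pow(R, 2))) (Function('g')(R) = Add(Add(Pow(R, 2), Pow(R, 2)), R) = Add(Mul(2, Pow(R, 2)), R) = Add(R, Mul(2, Pow(R, 2))))
Function('c')(J) = Mul(Rational(1, 2), Pow(J, -1), Add(J, Mul(J, Add(1, Mul(2, J))))) (Function('c')(J) = Mul(Add(J, Mul(J, Add(1, Mul(2, J)))), Pow(Add(J, J), -1)) = Mul(Add(J, Mul(J, Add(1, Mul(2, J)))), Pow(Mul(2, J), -1)) = Mul(Add(J, Mul(J, Add(1, Mul(2, J)))), Mul(Rational(1, 2), Pow(J, -1))) = Mul(Rational(1, 2), Pow(J, -1), Add(J, Mul(J, Add(1, Mul(2, J))))))
Function('E')(P, U) = Mul(Rational(1, 20), U) (Function('E')(P, U) = Mul(U, Rational(1, 20)) = Mul(Rational(1, 20), U))
Mul(Function('E')(Function('c')(5), -6), Function('h')(-76)) = Mul(Mul(Rational(1, 20), -6), Pow(-76, 2)) = Mul(Rational(-3, 10), 5776) = Rational(-8664, 5)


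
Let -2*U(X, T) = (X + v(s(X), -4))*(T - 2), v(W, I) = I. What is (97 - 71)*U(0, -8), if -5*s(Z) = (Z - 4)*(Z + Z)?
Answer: -520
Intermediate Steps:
s(Z) = -2*Z*(-4 + Z)/5 (s(Z) = -(Z - 4)*(Z + Z)/5 = -(-4 + Z)*2*Z/5 = -2*Z*(-4 + Z)/5)
U(X, T) = -(-4 + X)*(-2 + T)/2 (U(X, T) = -(X - 4)*(T - 2)/2 = -(-4 + X)*(-2 + T)/2)
(97 - 71)*U(0, -8) = (97 - 71)*(-4 + 0 + 2*(-8) - ½*(-8)*0) = 26*(-4 + 0 - 16 + 0) = 26*(-20) = -520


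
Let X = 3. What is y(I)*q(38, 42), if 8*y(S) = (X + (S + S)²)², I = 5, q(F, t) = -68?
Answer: -180353/2 ≈ -90177.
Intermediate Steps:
y(S) = (3 + 4*S²)²/8 (y(S) = (3 + (S + S)²)²/8 = (3 + (2*S)²)²/8 = (3 + 4*S²)²/8)
y(I)*q(38, 42) = ((3 + 4*5²)²/8)*(-68) = ((3 + 4*25)²/8)*(-68) = ((3 + 100)²/8)*(-68) = ((⅛)*103²)*(-68) = ((⅛)*10609)*(-68) = (10609/8)*(-68) = -180353/2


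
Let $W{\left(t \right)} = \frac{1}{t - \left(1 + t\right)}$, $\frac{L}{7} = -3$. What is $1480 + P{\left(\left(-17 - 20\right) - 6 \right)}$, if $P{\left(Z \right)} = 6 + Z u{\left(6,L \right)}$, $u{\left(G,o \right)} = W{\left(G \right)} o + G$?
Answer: $325$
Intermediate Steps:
$L = -21$ ($L = 7 \left(-3\right) = -21$)
$W{\left(t \right)} = -1$ ($W{\left(t \right)} = \frac{1}{-1} = -1$)
$u{\left(G,o \right)} = G - o$ ($u{\left(G,o \right)} = - o + G = G - o$)
$P{\left(Z \right)} = 6 + 27 Z$ ($P{\left(Z \right)} = 6 + Z \left(6 - -21\right) = 6 + Z \left(6 + 21\right) = 6 + Z 27 = 6 + 27 Z$)
$1480 + P{\left(\left(-17 - 20\right) - 6 \right)} = 1480 + \left(6 + 27 \left(\left(-17 - 20\right) - 6\right)\right) = 1480 + \left(6 + 27 \left(-37 - 6\right)\right) = 1480 + \left(6 + 27 \left(-43\right)\right) = 1480 + \left(6 - 1161\right) = 1480 - 1155 = 325$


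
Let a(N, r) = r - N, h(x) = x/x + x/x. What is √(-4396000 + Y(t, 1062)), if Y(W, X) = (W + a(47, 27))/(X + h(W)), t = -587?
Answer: I*√1244173665462/532 ≈ 2096.7*I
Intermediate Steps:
h(x) = 2 (h(x) = 1 + 1 = 2)
Y(W, X) = (-20 + W)/(2 + X) (Y(W, X) = (W + (27 - 1*47))/(X + 2) = (W + (27 - 47))/(2 + X) = (W - 20)/(2 + X) = (-20 + W)/(2 + X))
√(-4396000 + Y(t, 1062)) = √(-4396000 + (-20 - 587)/(2 + 1062)) = √(-4396000 - 607/1064) = √(-4677344607/1064) = I*√1244173665462/532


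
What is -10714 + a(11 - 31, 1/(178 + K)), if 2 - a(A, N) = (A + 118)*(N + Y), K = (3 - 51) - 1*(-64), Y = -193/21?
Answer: -2855245/291 ≈ -9811.8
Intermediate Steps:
Y = -193/21 (Y = -193*1/21 = -193/21 ≈ -9.1905)
K = 16 (K = -48 + 64 = 16)
a(A, N) = 2 - (118 + A)*(-193/21 + N) (a(A, N) = 2 - (A + 118)*(N - 193/21) = 2 - (118 + A)*(-193/21 + N))
-10714 + a(11 - 31, 1/(178 + K)) = -10714 + (22816/21 - 118/(178 + 16) + 193*(11 - 31)/21 - (11 - 31)/(178 + 16)) = -10714 + (22816/21 - 118/194 + (193/21)*(-20) - 1*(-20)/194) = -10714 + (22816/21 - 118*1/194 - 3860/21 - 1*(-20)*1/194) = -10714 + (22816/21 - 59/97 - 3860/21 + 10/97) = -10714 + 262529/291 = -2855245/291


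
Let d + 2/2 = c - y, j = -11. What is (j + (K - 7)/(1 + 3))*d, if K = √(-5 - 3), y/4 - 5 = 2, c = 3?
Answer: 663/2 - 13*I*√2 ≈ 331.5 - 18.385*I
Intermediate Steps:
y = 28 (y = 20 + 4*2 = 20 + 8 = 28)
d = -26 (d = -1 + (3 - 1*28) = -1 + (3 - 28) = -1 - 25 = -26)
K = 2*I*√2 (K = √(-8) = 2*I*√2 ≈ 2.8284*I)
(j + (K - 7)/(1 + 3))*d = (-11 + (2*I*√2 - 7)/(1 + 3))*(-26) = (-11 + (-7 + 2*I*√2)/4)*(-26) = (-11 + (-7 + 2*I*√2)*(¼))*(-26) = (-11 + (-7/4 + I*√2/2))*(-26) = (-51/4 + I*√2/2)*(-26) = 663/2 - 13*I*√2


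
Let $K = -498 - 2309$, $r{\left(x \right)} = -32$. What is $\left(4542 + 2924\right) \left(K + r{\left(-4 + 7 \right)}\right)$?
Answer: $-21195974$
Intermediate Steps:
$K = -2807$ ($K = -498 - 2309 = -2807$)
$\left(4542 + 2924\right) \left(K + r{\left(-4 + 7 \right)}\right) = \left(4542 + 2924\right) \left(-2807 - 32\right) = 7466 \left(-2839\right) = -21195974$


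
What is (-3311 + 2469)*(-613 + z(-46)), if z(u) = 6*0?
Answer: 516146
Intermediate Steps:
z(u) = 0
(-3311 + 2469)*(-613 + z(-46)) = (-3311 + 2469)*(-613 + 0) = -842*(-613) = 516146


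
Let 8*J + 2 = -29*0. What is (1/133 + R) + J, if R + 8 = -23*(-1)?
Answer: 7851/532 ≈ 14.758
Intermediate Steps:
J = -¼ (J = -¼ + (-29*0)/8 = -¼ + (⅛)*0 = -¼ + 0 = -¼ ≈ -0.25000)
R = 15 (R = -8 - 23*(-1) = -8 + 23 = 15)
(1/133 + R) + J = (1/133 + 15) - ¼ = 1996/133 - ¼ = 7851/532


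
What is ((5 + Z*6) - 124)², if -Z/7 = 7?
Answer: 170569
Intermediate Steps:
Z = -49 (Z = -7*7 = -49)
((5 + Z*6) - 124)² = ((5 - 49*6) - 124)² = ((5 - 294) - 124)² = (-289 - 124)² = (-413)² = 170569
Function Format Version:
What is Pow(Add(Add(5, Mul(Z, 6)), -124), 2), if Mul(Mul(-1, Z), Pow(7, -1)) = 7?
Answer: 170569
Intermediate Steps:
Z = -49 (Z = Mul(-7, 7) = -49)
Pow(Add(Add(5, Mul(Z, 6)), -124), 2) = Pow(Add(Add(5, Mul(-49, 6)), -124), 2) = Pow(Add(Add(5, -294), -124), 2) = Pow(Add(-289, -124), 2) = Pow(-413, 2) = 170569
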